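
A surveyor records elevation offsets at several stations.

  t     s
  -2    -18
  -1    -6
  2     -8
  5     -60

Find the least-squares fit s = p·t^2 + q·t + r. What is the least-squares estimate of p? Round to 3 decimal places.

p = -2.848

MᵀM·[p, q, r]ᵀ = Mᵀs reads: 658·p + 124·q + 34·r = -1610;  124·p + 34·q + 4·r = -274;  34·p + 4·q + 4·r = -92.
(Σt^2·t^2 = 658, Σt^2·t = 124, Σt^2 = 34, Σt·t = 34, Σt = 4, Σ1 = 4, Σt^2·s = -1610, Σt·s = -274, Σs = -92.)
Inverting the 3×3 Gram matrix, [p, q, r]ᵀ = [-94/33, 409/165, -19/15]ᵀ.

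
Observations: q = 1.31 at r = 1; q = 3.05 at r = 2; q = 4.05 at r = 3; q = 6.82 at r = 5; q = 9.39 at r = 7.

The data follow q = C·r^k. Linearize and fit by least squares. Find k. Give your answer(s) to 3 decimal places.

With ln qᵢ as the transformed response and ln rᵢ as the regressor:
Σln r = 5.3471, Σ(ln r)² = 8.0643, Σln q = 6.9434, Σln r·ln q = 9.7576.
Equations: 8.0643·k + 5.3471·ln C = 9.7576;  5.3471·k + 5·ln C = 6.9434.
Δ = 8.0643·5 − (5.3471)² = 11.7297; k = (9.7576·5 − 5.3471·6.9434)/11.7297 = 0.99416, ln C = (8.0643·6.9434 − 5.3471·9.7576)/11.7297 = 0.32551.

k = 0.994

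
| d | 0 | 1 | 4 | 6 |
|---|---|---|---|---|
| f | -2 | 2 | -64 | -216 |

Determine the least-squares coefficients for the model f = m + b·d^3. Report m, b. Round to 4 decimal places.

XᵀX·[m, b]ᵀ = Xᵀf reads: 4·m + 281·b = -280;  281·m + 50753·b = -50750.
Δ = 4·50753 − 281² = 124051.
m = ((-280)·50753 − 281·(-50750))/124051 = 49910/124051; b = (4·(-50750) − 281·(-280))/124051 = -124320/124051.

m = 0.4023, b = -1.0022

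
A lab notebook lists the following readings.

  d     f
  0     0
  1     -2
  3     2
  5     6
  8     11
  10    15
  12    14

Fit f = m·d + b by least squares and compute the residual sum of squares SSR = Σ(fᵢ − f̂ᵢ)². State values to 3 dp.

With design matrix X, XᵀX = [[343, 39]; [39, 7]] and Xᵀf = [440, 46]ᵀ.
det = 343·7 − 39² = 880.
m = (440·7 − 39·46)/880 = 643/440; b = (343·46 − 39·440)/880 = -691/440.
Residuals: 691/440, -104/55, -179/220, 29/110, 387/440, 861/440, -173/88; SSR = 3353/220.

SSR = 15.241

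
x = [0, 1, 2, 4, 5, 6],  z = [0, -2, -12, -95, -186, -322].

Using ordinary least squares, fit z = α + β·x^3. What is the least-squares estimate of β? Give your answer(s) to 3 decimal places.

β = -1.489

Forming AᵀA = [[6, 414]; [414, 66442]] and Aᵀz = [-617, -98980]ᵀ gives AᵀA·[α, β]ᵀ = Aᵀz.
Eliminating β: 66442·(row 1) − 414·(row 2) gives 227256·α = 66442·(-617) − 414·(-98980) = -16994, so α = -8497/113628.
Then β = ((-98980) − 414·(-8497/113628))/66442 = -56407/37876.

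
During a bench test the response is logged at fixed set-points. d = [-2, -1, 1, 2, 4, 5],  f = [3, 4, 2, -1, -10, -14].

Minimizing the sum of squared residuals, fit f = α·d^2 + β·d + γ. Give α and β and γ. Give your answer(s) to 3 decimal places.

Forming XᵀX = [[915, 189, 51]; [189, 51, 9]; [51, 9, 6]] and Xᵀf = [-496, -120, -16]ᵀ gives XᵀX·[α, β, γ]ᵀ = Xᵀf.
Inverting the 3×3 Gram matrix, [α, β, γ]ᵀ = [-1/2, -53/50, 238/75]ᵀ.

α = -0.500, β = -1.060, γ = 3.173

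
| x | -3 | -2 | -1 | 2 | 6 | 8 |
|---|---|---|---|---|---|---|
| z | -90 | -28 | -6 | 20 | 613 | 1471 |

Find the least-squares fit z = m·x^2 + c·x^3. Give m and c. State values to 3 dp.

m = -0.968, c = 2.995

From the data, Σx^2·x^2 = 5506, Σx^2·x^3 = 40300, Σx^3·x^3 = 309658.
Right-hand side: Σx^2·z = 115364, Σx^3·z = 888380.
MᵀM·[m, c]ᵀ = Mᵀz becomes [[5506, 40300]; [40300, 309658]]·[m, c]ᵀ = [115364, 888380]ᵀ.
Δ = 5506·309658 − 40300² = 80886948.
m = (115364·309658 − 40300·888380)/80886948 = -6527374/6740579; c = (5506·888380 − 40300·115364)/80886948 = 20187590/6740579.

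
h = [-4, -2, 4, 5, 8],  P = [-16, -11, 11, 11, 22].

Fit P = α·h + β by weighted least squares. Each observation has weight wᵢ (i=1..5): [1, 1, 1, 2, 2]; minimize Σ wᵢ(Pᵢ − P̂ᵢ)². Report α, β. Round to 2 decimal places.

Normal-equation sums: Σwᵢ·h·h = 214, Σwᵢ·h = 24, Σwᵢ·1 = 7.
For MᵀWP: Σwᵢ·h·P = 592, Σwᵢ·P = 50.
Normal equations: [[214, 24]; [24, 7]]·[α, β]ᵀ = [592, 50]ᵀ.
Eliminating β: 7·(row 1) − 24·(row 2) gives 922·α = 7·592 − 24·50 = 2944, so α = 1472/461.
Then β = (50 − 24·(1472/461))/7 = -1754/461.

α = 3.19, β = -3.80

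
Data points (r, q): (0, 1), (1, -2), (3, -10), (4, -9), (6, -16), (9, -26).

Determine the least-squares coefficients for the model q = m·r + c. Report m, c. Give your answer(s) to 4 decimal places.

Sums needed: Σr·r = 143, Σr = 23, Σ1 = 6.
For Aᵀq: Σr·q = -398, Σq = -62.
Eliminating c: 6·(row 1) − 23·(row 2) gives 329·m = 6·(-398) − 23·(-62) = -962, so m = -962/329.
Then c = ((-62) − 23·(-962/329))/6 = 288/329.

m = -2.9240, c = 0.8754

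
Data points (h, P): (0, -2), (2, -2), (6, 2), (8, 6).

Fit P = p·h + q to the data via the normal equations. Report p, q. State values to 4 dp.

p = 1.0000, q = -3.0000

From the data, Σh·h = 104, Σh = 16, Σ1 = 4.
For AᵀP: Σh·P = 56, ΣP = 4.
det = 104·4 − 16² = 160.
p = (56·4 − 16·4)/160 = 1; q = (104·4 − 16·56)/160 = -3.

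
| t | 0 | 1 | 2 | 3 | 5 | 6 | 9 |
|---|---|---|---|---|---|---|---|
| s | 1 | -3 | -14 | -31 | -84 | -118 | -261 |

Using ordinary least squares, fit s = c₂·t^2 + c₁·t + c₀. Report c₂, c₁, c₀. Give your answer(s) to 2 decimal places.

Forming AᵀA = [[8580, 1106, 156]; [1106, 156, 26]; [156, 26, 7]] and Aᵀs = [-27827, -3601, -510]ᵀ gives AᵀA·[c₂, c₁, c₀]ᵀ = Aᵀs.
Row-reducing yields c₂ = -278473/91042, c₁ = -147181/91042, c₀ = 59791/45521.

c₂ = -3.06, c₁ = -1.62, c₀ = 1.31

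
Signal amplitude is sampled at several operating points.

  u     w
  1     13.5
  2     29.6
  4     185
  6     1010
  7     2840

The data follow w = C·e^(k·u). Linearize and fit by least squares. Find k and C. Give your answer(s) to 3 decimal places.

Linearized form: ln w = k·u + ln C. From the 5 transformed points,
Σu = 20.0000, Σ(u)² = 106.0000, Σln w = 26.0801, Σu·ln w = 127.4268.
Equations: 106.0000·k + 20.0000·ln C = 127.4268;  20.0000·k + 5·ln C = 26.0801.
Δ = 106.0000·5 − (20.0000)² = 130.0000; k = (127.4268·5 − 20.0000·26.0801)/130.0000 = 0.88871, ln C = (106.0000·26.0801 − 20.0000·127.4268)/130.0000 = 1.66118, so C = exp(1.66118) = 5.26550.

k = 0.889, C = 5.265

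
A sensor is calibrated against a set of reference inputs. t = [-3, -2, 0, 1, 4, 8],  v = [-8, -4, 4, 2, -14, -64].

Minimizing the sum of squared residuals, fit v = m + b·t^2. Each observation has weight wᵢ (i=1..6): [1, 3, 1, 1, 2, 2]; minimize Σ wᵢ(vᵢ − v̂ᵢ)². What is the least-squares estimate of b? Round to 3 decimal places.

Entries of AᵀWA: Σwᵢ·1 = 10, Σwᵢ·t^2 = 182, Σwᵢ·t^2·t^2 = 8834.
Right-hand side: Σwᵢ·v = -170, Σwᵢ·t^2·v = -8758.
Determinant 10·8834 − 182² = 55216.
m = ((-170)·8834 − 182·(-8758))/55216 = 823/493; b = (10·(-8758) − 182·(-170))/55216 = -3540/3451.

b = -1.026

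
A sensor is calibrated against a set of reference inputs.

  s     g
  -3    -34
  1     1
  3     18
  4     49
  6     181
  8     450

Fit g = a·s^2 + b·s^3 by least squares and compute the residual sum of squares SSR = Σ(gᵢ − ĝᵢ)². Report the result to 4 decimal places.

With design matrix X, XᵀX = [[5811, 41569]; [41569, 314355]] and Xᵀg = [35957, 274037]ᵀ.
Δ = 5811·314355 − 41569² = 98735144.
a = (35957·314355 − 41569·274037)/98735144 = -44090659/49367572; b = (5811·274037 − 41569·35957)/98735144 = 48866237/49367572.
Residuals: 18853441/24683786, 22295997/24683786, -8489043/12341893, -744399/12341893, -8078234/12341893, 4424058/12341893; SSR = 60053845/24683786.

SSR = 2.4329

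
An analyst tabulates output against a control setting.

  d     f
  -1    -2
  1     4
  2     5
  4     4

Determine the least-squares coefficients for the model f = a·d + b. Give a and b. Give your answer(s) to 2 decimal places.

a = 1.19, b = 0.96

Setting ∂/∂a … = 0 gives: 22·a + 6·b = 32;  6·a + 4·b = 11.
Determinant 22·4 − 6² = 52.
a = (32·4 − 6·11)/52 = 31/26; b = (22·11 − 6·32)/52 = 25/26.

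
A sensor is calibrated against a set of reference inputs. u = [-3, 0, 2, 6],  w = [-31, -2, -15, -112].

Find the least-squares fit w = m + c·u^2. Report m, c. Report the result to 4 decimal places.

Entries of AᵀA: Σ1 = 4, Σu^2 = 49, Σu^2·u^2 = 1393.
For Aᵀw: Σw = -160, Σu^2·w = -4371.
Eliminating c: 1393·(row 1) − 49·(row 2) gives 3171·m = 1393·(-160) − 49·(-4371) = -8701, so m = -1243/453.
Then c = ((-4371) − 49·(-1243/453))/1393 = -9644/3171.

m = -2.7439, c = -3.0413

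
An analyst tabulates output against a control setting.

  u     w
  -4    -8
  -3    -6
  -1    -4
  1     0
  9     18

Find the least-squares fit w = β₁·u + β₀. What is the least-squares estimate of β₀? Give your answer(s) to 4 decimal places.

β₀ = -0.8060

With design matrix M, MᵀM = [[108, 2]; [2, 5]] and Mᵀw = [216, 0]ᵀ.
det = 108·5 − 2² = 536.
β₁ = (216·5 − 2·0)/536 = 135/67; β₀ = (108·0 − 2·216)/536 = -54/67.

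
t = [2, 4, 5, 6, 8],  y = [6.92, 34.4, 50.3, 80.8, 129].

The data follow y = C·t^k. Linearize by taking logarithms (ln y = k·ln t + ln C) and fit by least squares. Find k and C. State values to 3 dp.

k = 2.134, C = 1.652

Taking logs, ln y = k·ln t + ln C, so regress ln y on ln t.
AᵀA = [[12.5270, 7.5601]; [7.5601, 5]], rhs = [30.5265, 18.6423]ᵀ  (here Σln t = 7.5601, Σ(ln t)² = 12.5270, Σln y = 18.6423, Σln t·ln y = 30.5265).
Slope k = (n·Σln t·ln y − Σln t·Σln y)/(n·Σ(ln t)² − (Σln t)²) = (5·30.5265 − 7.5601·18.6423)/5.4804 = 2.13404; ln C = (Σln y − k·Σln t)/n = 0.50175, so C = exp(0.50175) = 1.65160.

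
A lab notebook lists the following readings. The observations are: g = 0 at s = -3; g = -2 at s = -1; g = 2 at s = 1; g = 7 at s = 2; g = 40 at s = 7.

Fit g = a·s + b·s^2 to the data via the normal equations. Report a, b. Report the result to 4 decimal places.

Sums needed: Σs·s = 64, Σs·s^2 = 324, Σs^2·s^2 = 2500.
Right-hand side: Σs·g = 298, Σs^2·g = 1988.
So XᵀX·[a, b]ᵀ = Xᵀg: [[64, 324]; [324, 2500]]·[a, b]ᵀ = [298, 1988]ᵀ.
det = 64·2500 − 324² = 55024.
a = (298·2500 − 324·1988)/55024 = 12611/6878; b = (64·1988 − 324·298)/55024 = 3835/6878.

a = 1.8335, b = 0.5576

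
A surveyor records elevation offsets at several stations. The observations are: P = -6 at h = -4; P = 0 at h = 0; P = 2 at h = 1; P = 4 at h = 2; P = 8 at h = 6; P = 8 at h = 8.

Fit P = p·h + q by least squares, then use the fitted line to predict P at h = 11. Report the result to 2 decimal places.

P̂ = 13.26

Sums needed: Σh·h = 121, Σh = 13, Σ1 = 6.
Right-hand side: Σh·P = 146, ΣP = 16.
Δ = 121·6 − 13² = 557.
p = (146·6 − 13·16)/557 = 668/557; q = (121·16 − 13·146)/557 = 38/557.
At h = 11: P̂ = (668/557)·(11) + (38/557)·(1) = 7386/557.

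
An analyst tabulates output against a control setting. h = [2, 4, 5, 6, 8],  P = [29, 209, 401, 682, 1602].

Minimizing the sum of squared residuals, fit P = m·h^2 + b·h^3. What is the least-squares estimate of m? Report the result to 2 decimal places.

m = 0.97

MᵀM·[m, b]ᵀ = MᵀP reads: 6289·m + 44725·b = 140565;  44725·m + 328585·b = 1031269.
(Σh^2·h^2 = 6289, Σh^2·h^3 = 44725, Σh^3·h^3 = 328585, Σh^2·P = 140565, Σh^3·P = 1031269.)
Determinant 6289·328585 − 44725² = 66145440.
m = (140565·328585 − 44725·1031269)/66145440 = 3202225/3307272; b = (6289·1031269 − 44725·140565)/66145440 = 49720279/16536360.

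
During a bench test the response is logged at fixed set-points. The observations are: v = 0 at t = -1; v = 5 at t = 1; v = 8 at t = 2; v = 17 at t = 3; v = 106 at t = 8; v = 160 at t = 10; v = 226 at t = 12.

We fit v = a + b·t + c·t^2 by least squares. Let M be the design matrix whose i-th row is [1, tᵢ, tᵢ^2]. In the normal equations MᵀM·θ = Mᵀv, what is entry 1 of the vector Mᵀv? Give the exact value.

Entry 1 ↔ basis 1, so (Mᵀv)_{1} = Σᵢ vᵢ = (1)·(0) + (1)·(5) + (1)·(8) + (1)·(17) + (1)·(106) + (1)·(160) + (1)·(226) = 522.

522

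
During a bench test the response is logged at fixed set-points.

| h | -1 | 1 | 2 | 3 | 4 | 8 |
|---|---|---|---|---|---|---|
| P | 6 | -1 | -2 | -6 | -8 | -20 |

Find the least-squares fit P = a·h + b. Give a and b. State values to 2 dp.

Sums needed: Σh·h = 95, Σh = 17, Σ1 = 6.
For AᵀP: Σh·P = -221, ΣP = -31.
Eliminating b: 6·(row 1) − 17·(row 2) gives 281·a = 6·(-221) − 17·(-31) = -799, so a = -799/281.
Then b = ((-31) − 17·(-799/281))/6 = 812/281.

a = -2.84, b = 2.89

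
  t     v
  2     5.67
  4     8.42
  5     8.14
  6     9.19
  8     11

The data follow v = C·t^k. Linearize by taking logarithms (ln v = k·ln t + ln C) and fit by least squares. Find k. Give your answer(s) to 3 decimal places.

Taking logs, ln v = k·ln t + ln C, so regress ln v on ln t.
AᵀA = [[12.5270, 7.5601]; [7.5601, 5]], rhs = [16.4917, 10.5786]ᵀ  (here Σln t = 7.5601, Σ(ln t)² = 12.5270, Σln v = 10.5786, Σln t·ln v = 16.4917).
Solving (det = 5.4804): k = 0.45312, ln C = 1.43060.

k = 0.453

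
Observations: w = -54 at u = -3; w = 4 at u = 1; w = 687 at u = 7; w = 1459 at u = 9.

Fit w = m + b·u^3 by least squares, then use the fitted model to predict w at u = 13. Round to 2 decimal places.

ŵ = 4395.14

The normal equations are: 4·m + 1046·b = 2096;  1046·m + 649820·b = 1300714.
det = 4·649820 − 1046² = 1505164.
m = (2096·649820 − 1046·1300714)/1505164 = 368969/376291; b = (4·1300714 − 1046·2096)/1505164 = 752610/376291.
At u = 13: ŵ = (368969/376291)·(1) + (752610/376291)·(2197) = 1653853139/376291.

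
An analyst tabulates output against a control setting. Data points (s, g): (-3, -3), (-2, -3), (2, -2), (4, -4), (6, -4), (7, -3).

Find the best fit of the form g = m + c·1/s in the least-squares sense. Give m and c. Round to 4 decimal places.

m = -3.1731, c = 0.1697

Normal-equation sums: Σ1 = 6, Σ1/s = 19/84, Σ1/s·1/s = 5093/7056.
For Aᵀg: Σg = -19, Σ1/s·g = -25/42.
AᵀA·[m, c]ᵀ = Aᵀg becomes [[6, 19/84]; [19/84, 5093/7056]]·[m, c]ᵀ = [-19, -25/42]ᵀ.
det = 6·(5093/7056) − (19/84)² = 30197/7056.
m = ((-19)·(5093/7056) − (19/84)·(-25/42))/(30197/7056) = -95817/30197; c = (6·(-25/42) − (19/84)·(-19))/(30197/7056) = 5124/30197.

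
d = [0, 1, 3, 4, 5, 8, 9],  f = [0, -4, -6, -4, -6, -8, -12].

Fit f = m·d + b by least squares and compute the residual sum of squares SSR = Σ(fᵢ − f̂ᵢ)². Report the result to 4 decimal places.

Entries of AᵀA: Σd·d = 196, Σd = 30, Σ1 = 7.
Right-hand side: Σd·f = -240, Σf = -40.
Normal equations: [[196, 30]; [30, 7]]·[m, b]ᵀ = [-240, -40]ᵀ.
Determinant 196·7 − 30² = 472.
m = ((-240)·7 − 30·(-40))/472 = -60/59; b = (196·(-40) − 30·(-240))/472 = -80/59.
Residuals: 80/59, -96/59, -94/59, 84/59, 26/59, 88/59, -88/59; SSR = 808/59.

SSR = 13.6949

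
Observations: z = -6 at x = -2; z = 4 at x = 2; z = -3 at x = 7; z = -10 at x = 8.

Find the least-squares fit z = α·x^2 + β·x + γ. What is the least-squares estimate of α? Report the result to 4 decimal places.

Compute the Gram sums: Σx^2·x^2 = 6529, Σx^2·x = 855, Σx^2 = 121, Σx·x = 121, Σx = 15, Σ1 = 4.
And Σx^2·z = -795, Σx·z = -81, Σz = -15.
Normal equations: [[6529, 855, 121]; [855, 121, 15]; [121, 15, 4]]·[α, β, γ]ᵀ = [-795, -81, -15]ᵀ.
Solving the 3×3 system (Gaussian elimination) gives α = -811/1650, β = 293/110, γ = 932/825.

α = -0.4915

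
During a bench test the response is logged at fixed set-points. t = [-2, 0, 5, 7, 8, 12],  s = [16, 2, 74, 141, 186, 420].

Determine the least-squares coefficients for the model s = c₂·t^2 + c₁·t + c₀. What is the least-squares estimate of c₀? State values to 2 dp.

c₀ = 2.46

Setting ∂/∂c₂ … = 0 gives: 27874·c₂ + 2700·c₁ + 286·c₀ = 81207;  2700·c₂ + 286·c₁ + 30·c₀ = 7853;  286·c₂ + 30·c₁ + 6·c₀ = 839.
Row-reducing yields c₂ = 719651/242941, c₁ = -185872/242941, c₀ = 1194491/485882.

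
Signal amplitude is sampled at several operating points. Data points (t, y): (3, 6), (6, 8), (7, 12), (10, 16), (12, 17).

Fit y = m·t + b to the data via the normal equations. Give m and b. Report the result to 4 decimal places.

Compute the Gram sums: Σt·t = 338, Σt = 38, Σ1 = 5.
And Σt·y = 514, Σy = 59.
So MᵀM·[m, b]ᵀ = Mᵀy: [[338, 38]; [38, 5]]·[m, b]ᵀ = [514, 59]ᵀ.
Determinant 338·5 − 38² = 246.
m = (514·5 − 38·59)/246 = 4/3; b = (338·59 − 38·514)/246 = 5/3.

m = 1.3333, b = 1.6667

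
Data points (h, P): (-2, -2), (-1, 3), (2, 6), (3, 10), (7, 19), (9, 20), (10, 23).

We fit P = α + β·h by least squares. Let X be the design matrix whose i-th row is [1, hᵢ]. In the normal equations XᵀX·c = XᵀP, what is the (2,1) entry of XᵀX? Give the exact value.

28

Row 2 ↔ basis h, column 1 ↔ basis 1, so (XᵀX)_{2,1} = Σᵢ h = (-2)·(1) + (-1)·(1) + (2)·(1) + (3)·(1) + (7)·(1) + (9)·(1) + (10)·(1) = 28.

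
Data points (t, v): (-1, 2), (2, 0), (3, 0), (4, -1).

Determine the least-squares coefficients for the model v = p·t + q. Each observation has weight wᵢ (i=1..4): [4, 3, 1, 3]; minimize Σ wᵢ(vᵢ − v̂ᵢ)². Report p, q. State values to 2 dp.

p = -0.59, q = 1.37

With design matrix M, MᵀWM = [[73, 17]; [17, 11]] and MᵀWv = [-20, 5]ᵀ.
Δ = 73·11 − 17² = 514.
p = ((-20)·11 − 17·5)/514 = -305/514; q = (73·5 − 17·(-20))/514 = 705/514.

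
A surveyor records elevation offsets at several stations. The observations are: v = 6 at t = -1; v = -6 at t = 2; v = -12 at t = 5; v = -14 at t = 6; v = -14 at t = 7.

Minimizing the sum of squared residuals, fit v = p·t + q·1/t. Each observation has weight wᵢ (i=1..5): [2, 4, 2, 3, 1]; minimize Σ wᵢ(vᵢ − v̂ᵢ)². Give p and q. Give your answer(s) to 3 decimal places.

Compute the Gram sums: Σwᵢ·t·t = 225, Σwᵢ·t·1/t = 12, Σwᵢ·1/t·1/t = 46801/14700.
For AᵀWv: Σwᵢ·t·v = -530, Σwᵢ·1/t·v = -189/5.
So AᵀWA·[p, q]ᵀ = AᵀWv: [[225, 12]; [12, 46801/14700]]·[p, q]ᵀ = [-530, -189/5]ᵀ.
Determinant 225·(46801/14700) − 12² = 112179/196.
p = ((-530)·(46801/14700) − 12·(-189/5))/(112179/196) = -3627322/1682685; q = (225·(-189/5) − 12·(-530))/(112179/196) = -140140/37393.

p = -2.156, q = -3.748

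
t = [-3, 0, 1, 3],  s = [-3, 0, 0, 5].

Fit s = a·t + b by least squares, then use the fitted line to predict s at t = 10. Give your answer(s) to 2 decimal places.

ŝ = 12.72

Setting ∂/∂a … = 0 gives: 19·a + 1·b = 24;  1·a + 4·b = 2.
(Σt·t = 19, Σt = 1, Σ1 = 4, Σt·s = 24, Σs = 2.)
det = 19·4 − 1² = 75.
a = (24·4 − 1·2)/75 = 94/75; b = (19·2 − 1·24)/75 = 14/75.
At t = 10: ŝ = (94/75)·(10) + (14/75)·(1) = 318/25.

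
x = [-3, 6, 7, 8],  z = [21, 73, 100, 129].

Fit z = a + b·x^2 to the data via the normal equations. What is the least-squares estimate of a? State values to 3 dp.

a = 2.996

MᵀM·[a, b]ᵀ = Mᵀz reads: 4·a + 158·b = 323;  158·a + 7874·b = 15973.
Eliminating b: 7874·(row 1) − 158·(row 2) gives 6532·a = 7874·323 − 158·15973 = 19568, so a = 4892/1633.
Then b = (15973 − 158·(4892/1633))/7874 = 6429/3266.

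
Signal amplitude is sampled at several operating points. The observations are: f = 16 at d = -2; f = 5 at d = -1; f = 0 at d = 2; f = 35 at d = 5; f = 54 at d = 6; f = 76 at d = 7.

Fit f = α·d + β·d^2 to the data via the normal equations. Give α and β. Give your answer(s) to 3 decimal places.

Entries of AᵀA: Σd·d = 119, Σd·d^2 = 683, Σd^2·d^2 = 4355.
For Aᵀf: Σd·f = 994, Σd^2·f = 6612.
Eliminating β: 4355·(row 1) − 683·(row 2) gives 51756·α = 4355·994 − 683·6612 = -187126, so α = -93563/25878.
Then β = (6612 − 683·(-93563/25878))/4355 = 53963/25878.

α = -3.616, β = 2.085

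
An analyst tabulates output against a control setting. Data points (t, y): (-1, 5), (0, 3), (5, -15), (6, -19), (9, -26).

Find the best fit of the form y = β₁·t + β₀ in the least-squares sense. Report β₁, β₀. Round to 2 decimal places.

β₁ = -3.25, β₀ = 1.97

The normal equations are: 143·β₁ + 19·β₀ = -428;  19·β₁ + 5·β₀ = -52.
(Σt·t = 143, Σt = 19, Σ1 = 5, Σt·y = -428, Σy = -52.)
Determinant 143·5 − 19² = 354.
β₁ = ((-428)·5 − 19·(-52))/354 = -192/59; β₀ = (143·(-52) − 19·(-428))/354 = 116/59.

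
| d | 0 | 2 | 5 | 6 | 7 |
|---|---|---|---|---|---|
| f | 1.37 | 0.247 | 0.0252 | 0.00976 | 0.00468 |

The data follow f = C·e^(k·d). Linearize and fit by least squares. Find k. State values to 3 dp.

Linearized form: ln f = k·d + ln C. From the 5 transformed points,
AᵀA = [[114.0000, 20.0000]; [20.0000, 5]], rhs = [-86.5293, -14.7584]ᵀ  (here Σd = 20.0000, Σ(d)² = 114.0000, Σln f = -14.7584, Σd·ln f = -86.5293).
Slope k = (n·Σd·ln f − Σd·Σln f)/(n·Σ(d)² − (Σd)²) = (5·-86.5293 − 20.0000·-14.7584)/170.0000 = -0.80870; ln C = (Σln f − k·Σd)/n = 0.28311.

k = -0.809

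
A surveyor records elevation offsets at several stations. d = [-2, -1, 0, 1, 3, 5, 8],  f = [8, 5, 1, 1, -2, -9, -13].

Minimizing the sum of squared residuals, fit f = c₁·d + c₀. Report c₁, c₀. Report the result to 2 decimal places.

Normal-equation sums: Σd·d = 104, Σd = 14, Σ1 = 7.
Moment sums: Σd·f = -175, Σf = -9.
Normal equations: [[104, 14]; [14, 7]]·[c₁, c₀]ᵀ = [-175, -9]ᵀ.
Δ = 104·7 − 14² = 532.
c₁ = ((-175)·7 − 14·(-9))/532 = -157/76; c₀ = (104·(-9) − 14·(-175))/532 = 757/266.

c₁ = -2.07, c₀ = 2.85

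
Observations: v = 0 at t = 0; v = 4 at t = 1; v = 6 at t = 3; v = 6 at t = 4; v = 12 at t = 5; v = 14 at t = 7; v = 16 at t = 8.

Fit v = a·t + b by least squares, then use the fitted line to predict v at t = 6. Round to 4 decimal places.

From the data, Σt·t = 164, Σt = 28, Σ1 = 7.
Right-hand side: Σt·v = 332, Σv = 58.
Eliminating b: 7·(row 1) − 28·(row 2) gives 364·a = 7·332 − 28·58 = 700, so a = 25/13.
Then b = (58 − 28·(25/13))/7 = 54/91.
At t = 6: v̂ = (25/13)·(6) + (54/91)·(1) = 1104/91.

v̂ = 12.1319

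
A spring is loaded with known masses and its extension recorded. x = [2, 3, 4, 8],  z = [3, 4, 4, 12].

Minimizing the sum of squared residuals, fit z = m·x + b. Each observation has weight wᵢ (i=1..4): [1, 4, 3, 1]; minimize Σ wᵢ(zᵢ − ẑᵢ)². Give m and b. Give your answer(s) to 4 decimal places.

m = 1.5094, b = -0.9245

Setting ∂/∂m … = 0 gives: 152·m + 34·b = 198;  34·m + 9·b = 43.
(Σwᵢ·x·x = 152, Σwᵢ·x = 34, Σwᵢ·1 = 9, Σwᵢ·x·z = 198, Σwᵢ·z = 43.)
det = 152·9 − 34² = 212.
m = (198·9 − 34·43)/212 = 80/53; b = (152·43 − 34·198)/212 = -49/53.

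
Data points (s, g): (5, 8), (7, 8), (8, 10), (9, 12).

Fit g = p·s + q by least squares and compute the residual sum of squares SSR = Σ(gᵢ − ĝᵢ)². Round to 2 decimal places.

Normal-equation sums: Σs·s = 219, Σs = 29, Σ1 = 4.
Right-hand side: Σs·g = 284, Σg = 38.
MᵀM·[p, q]ᵀ = Mᵀg becomes [[219, 29]; [29, 4]]·[p, q]ᵀ = [284, 38]ᵀ.
Δ = 219·4 − 29² = 35.
p = (284·4 − 29·38)/35 = 34/35; q = (219·38 − 29·284)/35 = 86/35.
Residuals: 24/35, -44/35, -8/35, 4/5; SSR = 96/35.

SSR = 2.74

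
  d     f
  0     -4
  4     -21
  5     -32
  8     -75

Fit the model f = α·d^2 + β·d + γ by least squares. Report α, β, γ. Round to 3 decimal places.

α = -1.128, β = 0.130, γ = -3.953

With design matrix A, AᵀA = [[4977, 701, 105]; [701, 105, 17]; [105, 17, 4]] and Aᵀf = [-5936, -844, -132]ᵀ.
Row-reducing yields α = -8831/7832, β = 1015/7832, γ = -7739/1958.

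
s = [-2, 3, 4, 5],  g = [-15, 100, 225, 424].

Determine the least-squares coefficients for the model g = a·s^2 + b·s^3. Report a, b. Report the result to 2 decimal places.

a = 2.25, b = 2.94

Entries of MᵀM: Σs^2·s^2 = 978, Σs^2·s^3 = 4360, Σs^3·s^3 = 20514.
Moment sums: Σs^2·g = 15040, Σs^3·g = 70220.
MᵀM·[a, b]ᵀ = Mᵀg becomes [[978, 4360]; [4360, 20514]]·[a, b]ᵀ = [15040, 70220]ᵀ.
Eliminating b: 20514·(row 1) − 4360·(row 2) gives 1053092·a = 20514·15040 − 4360·70220 = 2371360, so a = 592840/263273.
Then b = (70220 − 4360·(592840/263273))/20514 = 775190/263273.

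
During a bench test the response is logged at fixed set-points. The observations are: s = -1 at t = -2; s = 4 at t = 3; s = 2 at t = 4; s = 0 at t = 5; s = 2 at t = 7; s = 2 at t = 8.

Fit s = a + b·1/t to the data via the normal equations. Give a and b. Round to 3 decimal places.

a = 1.082, b = 4.548

Sums needed: Σ1 = 6, Σ1/t = 463/840, Σ1/t·1/t = 352549/705600.
For Aᵀs: Σs = 9, Σ1/t·s = 241/84.
Normal equations: [[6, 463/840]; [463/840, 352549/705600]]·[a, b]ᵀ = [9, 241/84]ᵀ.
Eliminating b: (352549/705600)·(row 1) − (463/840)·(row 2) gives (76037/28224)·a = (352549/705600)·9 − (463/840)·(241/84) = 293873/100800, so a = 2057111/1900925.
Then b = ((241/84) − (463/840)·(2057111/1900925))/(352549/705600) = 1729224/380185.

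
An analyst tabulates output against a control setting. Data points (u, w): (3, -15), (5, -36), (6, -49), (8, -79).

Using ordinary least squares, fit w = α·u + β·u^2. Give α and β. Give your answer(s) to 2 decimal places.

α = -2.49, β = -0.93

Setting ∂/∂α … = 0 gives: 134·α + 880·β = -1151;  880·α + 6098·β = -7855.
det = 134·6098 − 880² = 42732.
α = ((-1151)·6098 − 880·(-7855))/42732 = -5911/2374; β = (134·(-7855) − 880·(-1151))/42732 = -2205/2374.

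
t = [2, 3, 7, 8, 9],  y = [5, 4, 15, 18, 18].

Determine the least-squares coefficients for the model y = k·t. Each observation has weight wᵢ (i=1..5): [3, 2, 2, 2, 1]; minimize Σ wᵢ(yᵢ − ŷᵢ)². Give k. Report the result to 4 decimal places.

k = 2.1187

MᵀWM·[k]ᵀ = MᵀWy reads: 337·k = 714.
(Σwᵢ·t·t = 337, Σwᵢ·t·y = 714.)
k = 714/337 = 2.11869.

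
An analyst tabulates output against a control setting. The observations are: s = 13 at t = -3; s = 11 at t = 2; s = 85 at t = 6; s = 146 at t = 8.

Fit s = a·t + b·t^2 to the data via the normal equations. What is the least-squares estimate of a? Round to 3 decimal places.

The normal equations are: 113·a + 709·b = 1661;  709·a + 5489·b = 12565.
(Σt·t = 113, Σt·t^2 = 709, Σt^2·t^2 = 5489, Σt·s = 1661, Σt^2·s = 12565.)
det = 113·5489 − 709² = 117576.
a = (1661·5489 − 709·12565)/117576 = 17387/9798; b = (113·12565 − 709·1661)/117576 = 20183/9798.

a = 1.775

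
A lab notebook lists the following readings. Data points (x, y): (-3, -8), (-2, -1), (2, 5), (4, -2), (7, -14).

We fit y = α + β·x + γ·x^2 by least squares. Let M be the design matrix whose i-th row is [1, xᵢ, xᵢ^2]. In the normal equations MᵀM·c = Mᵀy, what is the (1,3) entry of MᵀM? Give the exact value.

82

Row 1 ↔ basis 1, column 3 ↔ basis x^2, so (MᵀM)_{1,3} = Σᵢ x^2 = (1)·(9) + (1)·(4) + (1)·(4) + (1)·(16) + (1)·(49) = 82.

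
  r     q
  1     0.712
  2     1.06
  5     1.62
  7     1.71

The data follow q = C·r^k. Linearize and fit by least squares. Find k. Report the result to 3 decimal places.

k = 0.459

Taking logs, ln q = k·ln r + ln C, so regress ln q on ln r.
XᵀX = [[6.8573, 4.2485]; [4.2485, 4]], rhs = [1.8608, 0.7375]ᵀ  (here Σln r = 4.2485, Σ(ln r)² = 6.8573, Σln q = 0.7375, Σln r·ln q = 1.8608).
Solving (det = 9.3795): k = 0.45950, ln C = -0.30366.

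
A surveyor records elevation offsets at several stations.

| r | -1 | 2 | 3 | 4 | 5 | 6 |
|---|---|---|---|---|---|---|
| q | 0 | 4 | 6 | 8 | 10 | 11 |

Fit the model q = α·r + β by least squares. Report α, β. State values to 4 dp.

Forming MᵀM = [[91, 19]; [19, 6]] and Mᵀq = [174, 39]ᵀ gives MᵀM·[α, β]ᵀ = Mᵀq.
Eliminating β: 6·(row 1) − 19·(row 2) gives 185·α = 6·174 − 19·39 = 303, so α = 303/185.
Then β = (39 − 19·(303/185))/6 = 243/185.

α = 1.6378, β = 1.3135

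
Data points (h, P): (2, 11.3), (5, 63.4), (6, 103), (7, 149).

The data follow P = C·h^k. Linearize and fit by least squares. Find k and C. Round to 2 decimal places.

Let Y = ln P. Fitting Y = k·ln h + ln C by least squares:
Σln h = 6.0403, Σ(ln h)² = 10.0677, Σln P = 16.2129, Σln h·ln P = 26.4006.
Normal system: [[10.0677, 6.0403]; [6.0403, 4]]·[k, ln C]ᵀ = [26.4006, 16.2129]ᵀ.
Solving (det = 3.7862): k = 2.02635, ln C = 0.99332, so C = exp(0.99332) = 2.70019.

k = 2.03, C = 2.70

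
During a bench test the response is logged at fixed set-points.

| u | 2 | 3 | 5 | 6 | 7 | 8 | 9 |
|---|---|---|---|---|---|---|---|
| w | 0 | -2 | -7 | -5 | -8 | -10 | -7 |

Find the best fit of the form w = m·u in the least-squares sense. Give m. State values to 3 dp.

m = -1.007

Entries of MᵀM: Σu·u = 268.
And Σu·w = -270.
So MᵀM·[m]ᵀ = Mᵀw: [[268]]·[m]ᵀ = [-270]ᵀ.
Hence m = -270 / 268 ≈ -1.00746.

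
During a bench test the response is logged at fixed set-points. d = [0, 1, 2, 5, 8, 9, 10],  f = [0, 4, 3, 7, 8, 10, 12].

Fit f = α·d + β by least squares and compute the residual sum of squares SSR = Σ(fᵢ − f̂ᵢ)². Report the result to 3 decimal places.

Entries of XᵀX: Σd·d = 275, Σd = 35, Σ1 = 7.
Moment sums: Σd·f = 319, Σf = 44.
So XᵀX·[α, β]ᵀ = Xᵀf: [[275, 35]; [35, 7]]·[α, β]ᵀ = [319, 44]ᵀ.
Eliminating β: 7·(row 1) − 35·(row 2) gives 700·α = 7·319 − 35·44 = 693, so α = 99/100.
Then β = (44 − 35·(99/100))/7 = 187/140.
Residuals: -187/140, 293/175, -221/700, 5/7, -879/700, -43/175, 107/140; SSR = 5193/700.

SSR = 7.419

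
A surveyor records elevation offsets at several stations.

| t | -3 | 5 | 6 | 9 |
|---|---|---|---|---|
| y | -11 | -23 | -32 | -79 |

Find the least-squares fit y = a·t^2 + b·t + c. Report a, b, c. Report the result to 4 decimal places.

a = -1.0661, b = 0.7495, c = 0.8101

Entries of MᵀM: Σt^2·t^2 = 8563, Σt^2·t = 1043, Σt^2 = 151, Σt·t = 151, Σt = 17, Σ1 = 4.
For Mᵀy: Σt^2·y = -8225, Σt·y = -985, Σy = -145.
So MᵀM·[a, b, c]ᵀ = Mᵀy: [[8563, 1043, 151]; [1043, 151, 17]; [151, 17, 4]]·[a, b, c]ᵀ = [-8225, -985, -145]ᵀ.
Inverting the 3×3 Gram matrix, [a, b, c]ᵀ = [-1145/1074, 805/1074, 145/179]ᵀ.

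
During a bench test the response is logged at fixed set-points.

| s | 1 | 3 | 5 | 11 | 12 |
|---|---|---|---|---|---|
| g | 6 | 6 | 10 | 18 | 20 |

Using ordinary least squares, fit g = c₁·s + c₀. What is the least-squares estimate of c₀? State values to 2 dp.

c₀ = 3.39

Normal-equation sums: Σs·s = 300, Σs = 32, Σ1 = 5.
And Σs·g = 512, Σg = 60.
det = 300·5 − 32² = 476.
c₁ = (512·5 − 32·60)/476 = 160/119; c₀ = (300·60 − 32·512)/476 = 404/119.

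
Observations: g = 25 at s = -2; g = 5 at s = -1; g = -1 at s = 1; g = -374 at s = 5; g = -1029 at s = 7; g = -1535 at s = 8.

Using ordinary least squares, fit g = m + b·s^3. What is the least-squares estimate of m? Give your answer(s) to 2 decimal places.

m = 1.51

The normal equations are: 6·m + 972·b = -2909;  972·m + 395484·b = -1185823.
Δ = 6·395484 − 972² = 1428120.
m = ((-2909)·395484 − 972·(-1185823))/1428120 = 17975/11901; b = (6·(-1185823) − 972·(-2909))/1428120 = -142913/47604.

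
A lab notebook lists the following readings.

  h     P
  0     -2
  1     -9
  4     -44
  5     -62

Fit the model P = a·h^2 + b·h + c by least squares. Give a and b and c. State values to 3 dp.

a = -1.375, b = -5.037, c = -2.221

Entries of MᵀM: Σh^2·h^2 = 882, Σh^2·h = 190, Σh^2 = 42, Σh·h = 42, Σh = 10, Σ1 = 4.
For MᵀP: Σh^2·P = -2263, Σh·P = -495, ΣP = -117.
So MᵀM·[a, b, c]ᵀ = MᵀP: [[882, 190, 42]; [190, 42, 10]; [42, 10, 4]]·[a, b, c]ᵀ = [-2263, -495, -117]ᵀ.
Row-reducing yields a = -11/8, b = -685/136, c = -151/68.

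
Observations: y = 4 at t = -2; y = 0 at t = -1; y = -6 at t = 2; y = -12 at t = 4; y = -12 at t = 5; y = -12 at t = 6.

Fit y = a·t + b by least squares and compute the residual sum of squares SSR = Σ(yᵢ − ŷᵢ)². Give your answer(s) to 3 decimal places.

With design matrix A, AᵀA = [[86, 14]; [14, 6]] and Aᵀy = [-200, -38]ᵀ.
det = 86·6 − 14² = 320.
a = ((-200)·6 − 14·(-38))/320 = -167/80; b = (86·(-38) − 14·(-200))/320 = -117/80.
Residuals: 103/80, -5/8, -29/80, -35/16, -1/10, 159/80; SSR = 437/40.

SSR = 10.925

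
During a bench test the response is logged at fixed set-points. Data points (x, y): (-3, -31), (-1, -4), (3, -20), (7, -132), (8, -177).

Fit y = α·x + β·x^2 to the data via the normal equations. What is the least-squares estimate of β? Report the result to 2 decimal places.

β = -2.96

AᵀA·[α, β]ᵀ = Aᵀy reads: 132·α + 854·β = -2303;  854·α + 6660·β = -18259.
Eliminating β: 6660·(row 1) − 854·(row 2) gives 149804·α = 6660·(-2303) − 854·(-18259) = 255206, so α = 127603/74902.
Then β = ((-18259) − 854·(127603/74902))/6660 = -221713/74902.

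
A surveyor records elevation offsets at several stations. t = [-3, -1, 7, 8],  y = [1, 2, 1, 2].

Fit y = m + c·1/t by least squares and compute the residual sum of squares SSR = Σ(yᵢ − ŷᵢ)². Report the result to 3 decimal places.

SSR = 0.864

Normal-equation sums: Σ1 = 4, Σ1/t = -179/168, Σ1/t·1/t = 32377/28224.
Moment sums: Σy = 6, Σ1/t·y = -163/84.
Normal equations: [[4, -179/168]; [-179/168, 32377/28224]]·[m, c]ᵀ = [6, -163/84]ᵀ.
Eliminating c: (32377/28224)·(row 1) − (-179/168)·(row 2) gives (32489/9408)·m = (32377/28224)·6 − (-179/168)·(-163/84) = 33977/7056, so m = 135908/97467.
Then c = ((-163/84) − (-179/168)·(135908/97467))/(32377/28224) = -12880/32489.
Residuals: -17107/32489, 20386/97467, -32921/97467, 63856/97467; SSR = 84242/97467.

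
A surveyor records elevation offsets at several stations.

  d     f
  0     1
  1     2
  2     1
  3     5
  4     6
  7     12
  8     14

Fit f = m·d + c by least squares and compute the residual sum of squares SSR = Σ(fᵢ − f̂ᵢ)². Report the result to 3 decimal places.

SSR = 7.319

Normal-equation sums: Σd·d = 143, Σd = 25, Σ1 = 7.
Right-hand side: Σd·f = 239, Σf = 41.
So AᵀA·[m, c]ᵀ = Aᵀf: [[143, 25]; [25, 7]]·[m, c]ᵀ = [239, 41]ᵀ.
Eliminating c: 7·(row 1) − 25·(row 2) gives 376·m = 7·239 − 25·41 = 648, so m = 81/47.
Then c = (41 − 25·(81/47))/7 = -14/47.
Residuals: 61/47, 27/47, -101/47, 6/47, -28/47, 11/47, 24/47; SSR = 344/47.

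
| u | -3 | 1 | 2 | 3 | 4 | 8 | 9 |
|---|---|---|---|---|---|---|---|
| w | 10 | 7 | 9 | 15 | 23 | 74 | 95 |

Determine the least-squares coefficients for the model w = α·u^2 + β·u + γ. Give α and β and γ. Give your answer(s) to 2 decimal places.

AᵀA·[α, β, γ]ᵀ = Aᵀw reads: 11092·α + 1314·β + 184·γ = 13067;  1314·α + 184·β + 24·γ = 1579;  184·α + 24·β + 7·γ = 233.
(Σu^2·u^2 = 11092, Σu^2·u = 1314, Σu^2 = 184, Σu·u = 184, Σu = 24, Σ1 = 7, Σu^2·w = 13067, Σu·w = 1579, Σw = 233.)
Row-reducing yields α = 202061/197846, β = 160367/197846, γ = 362149/98923.

α = 1.02, β = 0.81, γ = 3.66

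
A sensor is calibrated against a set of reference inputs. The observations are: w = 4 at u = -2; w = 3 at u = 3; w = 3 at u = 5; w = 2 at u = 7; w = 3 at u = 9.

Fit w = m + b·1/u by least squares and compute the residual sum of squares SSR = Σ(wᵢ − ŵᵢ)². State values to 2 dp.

XᵀX·[m, b]ᵀ = Xᵀw reads: 5·m + (181/630)·b = 15;  (181/630)·m + (172201/396900)·b = 23/105.
det = 5·(172201/396900) − (181/630)² = 207061/99225.
m = (15·(172201/396900) − (181/630)·(23/105))/(207061/99225) = 2558037/828244; b = (5·(23/105) − (181/630)·15)/(207061/99225) = -637875/414122.
Residuals: 29266/207061, 351945/828244, 181845/828244, -719299/828244, 68445/828244; SSR = 836363/828244.

SSR = 1.01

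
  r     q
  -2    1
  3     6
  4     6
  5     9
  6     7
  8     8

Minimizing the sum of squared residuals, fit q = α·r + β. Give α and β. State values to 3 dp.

α = 0.741, β = 3.201

The normal system XᵀX·[α, β]ᵀ = Xᵀq is [[154, 24]; [24, 6]]·[α, β]ᵀ = [191, 37]ᵀ.
det = 154·6 − 24² = 348.
α = (191·6 − 24·37)/348 = 43/58; β = (154·37 − 24·191)/348 = 557/174.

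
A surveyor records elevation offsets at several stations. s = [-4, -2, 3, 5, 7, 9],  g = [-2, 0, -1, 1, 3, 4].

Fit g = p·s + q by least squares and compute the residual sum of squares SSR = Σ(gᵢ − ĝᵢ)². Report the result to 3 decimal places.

SSR = 6.033

From the data, Σs·s = 184, Σs = 18, Σ1 = 6.
Right-hand side: Σs·g = 67, Σg = 5.
AᵀA·[p, q]ᵀ = Aᵀg becomes [[184, 18]; [18, 6]]·[p, q]ᵀ = [67, 5]ᵀ.
det = 184·6 − 18² = 780.
p = (67·6 − 18·5)/780 = 2/5; q = (184·5 − 18·67)/780 = -11/30.
Residuals: -1/30, 7/6, -11/6, -19/30, 17/30, 23/30; SSR = 181/30.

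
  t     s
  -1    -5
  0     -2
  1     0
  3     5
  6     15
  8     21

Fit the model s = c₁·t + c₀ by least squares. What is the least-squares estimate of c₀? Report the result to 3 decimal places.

Compute the Gram sums: Σt·t = 111, Σt = 17, Σ1 = 6.
And Σt·s = 278, Σs = 34.
Normal equations: [[111, 17]; [17, 6]]·[c₁, c₀]ᵀ = [278, 34]ᵀ.
det = 111·6 − 17² = 377.
c₁ = (278·6 − 17·34)/377 = 1090/377; c₀ = (111·34 − 17·278)/377 = -952/377.

c₀ = -2.525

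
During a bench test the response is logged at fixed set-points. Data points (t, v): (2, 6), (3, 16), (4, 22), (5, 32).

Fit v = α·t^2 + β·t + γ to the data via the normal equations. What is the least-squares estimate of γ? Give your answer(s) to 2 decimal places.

The normal system AᵀA·[α, β, γ]ᵀ = Aᵀv is [[978, 224, 54]; [224, 54, 14]; [54, 14, 4]]·[α, β, γ]ᵀ = [1320, 308, 76]ᵀ.
Row-reducing yields α = 0, β = 42/5, γ = -52/5.

γ = -10.40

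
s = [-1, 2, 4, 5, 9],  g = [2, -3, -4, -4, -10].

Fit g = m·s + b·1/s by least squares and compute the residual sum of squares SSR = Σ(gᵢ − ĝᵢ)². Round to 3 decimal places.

Entries of MᵀM: Σs·s = 127, Σs·1/s = 5, Σ1/s·1/s = 44221/32400.
For Mᵀg: Σs·g = -134, Σ1/s·g = -577/90.
MᵀM·[m, b]ᵀ = Mᵀg becomes [[127, 5]; [5, 44221/32400]]·[m, b]ᵀ = [-134, -577/90]ᵀ.
Δ = 127·(44221/32400) − 5² = 4806067/32400.
m = ((-134)·(44221/32400) − 5·(-577/90))/(4806067/32400) = -4887014/4806067; b = (127·(-577/90) − 5·(-134))/(4806067/32400) = -4672440/4806067.
Residuals: 52680/4806067, -2307953/4806067, 1491898/4806067, 6145290/4806067, -3558384/4806067; SSR = 12064307/4806067.

SSR = 2.510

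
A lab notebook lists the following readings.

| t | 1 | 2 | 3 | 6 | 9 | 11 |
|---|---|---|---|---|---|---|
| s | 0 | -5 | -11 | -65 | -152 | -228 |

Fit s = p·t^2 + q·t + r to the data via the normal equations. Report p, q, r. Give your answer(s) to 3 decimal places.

p = -1.985, q = 0.873, r = 1.874

The normal equations are: 22596·p + 2312·q + 252·r = -42359;  2312·p + 252·q + 32·r = -4309;  252·p + 32·q + 6·r = -461.
(Σt^2·t^2 = 22596, Σt^2·t = 2312, Σt^2 = 252, Σt·t = 252, Σt = 32, Σ1 = 6, Σt^2·s = -42359, Σt·s = -4309, Σs = -461.)
Inverting the 3×3 Gram matrix, [p, q, r]ᵀ = [-19825/9988, 793/908, 4679/2497]ᵀ.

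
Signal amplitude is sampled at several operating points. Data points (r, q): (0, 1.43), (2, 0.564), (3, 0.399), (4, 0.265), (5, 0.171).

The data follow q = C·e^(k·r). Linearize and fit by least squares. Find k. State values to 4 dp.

k = -0.4193

Let Y = ln q. Fitting Y = k·r + ln C by least squares:
Σr = 14.0000, Σ(r)² = 54.0000, Σln q = -4.2279, Σr·ln q = -18.0443.
Equations: 54.0000·k + 14.0000·ln C = -18.0443;  14.0000·k + 5·ln C = -4.2279.
Δ = 54.0000·5 − (14.0000)² = 74.0000; k = (-18.0443·5 − 14.0000·-4.2279)/74.0000 = -0.41933, ln C = (54.0000·-4.2279 − 14.0000·-18.0443)/74.0000 = 0.32854.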